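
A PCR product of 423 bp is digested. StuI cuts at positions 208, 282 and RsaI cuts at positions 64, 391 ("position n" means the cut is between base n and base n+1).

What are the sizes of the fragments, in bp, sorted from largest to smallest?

144, 109, 74, 64, 32 bp

Combined cut positions (sorted): 64, 208, 282, 391.
Linear molecule, 4 cuts → 5 fragments:
  64 − 0 = 64 bp
  208 − 64 = 144 bp
  282 − 208 = 74 bp
  391 − 282 = 109 bp
  423 − 391 = 32 bp
Sorted largest to smallest: 144, 109, 74, 64, 32 bp.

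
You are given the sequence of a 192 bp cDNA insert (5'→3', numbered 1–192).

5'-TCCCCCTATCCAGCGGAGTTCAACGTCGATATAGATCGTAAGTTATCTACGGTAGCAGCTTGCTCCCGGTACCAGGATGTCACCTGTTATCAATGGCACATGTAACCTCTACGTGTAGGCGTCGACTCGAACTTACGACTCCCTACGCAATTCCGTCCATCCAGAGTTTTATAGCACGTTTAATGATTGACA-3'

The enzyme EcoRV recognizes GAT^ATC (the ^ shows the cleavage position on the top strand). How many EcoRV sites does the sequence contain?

0

No occurrence of GATATC is present in the sequence.
EcoRV does not cut: 0 sites.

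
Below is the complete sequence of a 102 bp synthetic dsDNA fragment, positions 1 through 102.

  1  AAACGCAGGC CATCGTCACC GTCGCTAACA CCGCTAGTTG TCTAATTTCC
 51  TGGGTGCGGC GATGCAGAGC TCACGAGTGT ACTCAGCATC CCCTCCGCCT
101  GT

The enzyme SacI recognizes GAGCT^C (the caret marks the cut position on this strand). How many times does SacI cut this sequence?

GAGCTC occurs starting at position 67.
SacI cuts at 1 site.

1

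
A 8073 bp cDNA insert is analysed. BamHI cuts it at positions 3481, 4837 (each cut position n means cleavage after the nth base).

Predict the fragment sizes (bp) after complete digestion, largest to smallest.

Linear molecule, 2 cuts → 3 fragments:
  3481 − 0 = 3481 bp
  4837 − 3481 = 1356 bp
  8073 − 4837 = 3236 bp
Sorted largest to smallest: 3481, 3236, 1356 bp.

3481, 3236, 1356 bp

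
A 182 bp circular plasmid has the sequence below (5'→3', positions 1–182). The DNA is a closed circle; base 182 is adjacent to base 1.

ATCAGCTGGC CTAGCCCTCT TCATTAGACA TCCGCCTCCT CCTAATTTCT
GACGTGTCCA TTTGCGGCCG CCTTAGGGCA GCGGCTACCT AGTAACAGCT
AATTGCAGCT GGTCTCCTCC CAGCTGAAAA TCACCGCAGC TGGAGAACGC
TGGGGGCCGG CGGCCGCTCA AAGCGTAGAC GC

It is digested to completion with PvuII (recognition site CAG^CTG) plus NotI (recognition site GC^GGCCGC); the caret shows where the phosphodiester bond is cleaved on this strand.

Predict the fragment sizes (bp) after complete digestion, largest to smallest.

60, 43, 26, 22, 16, 15 bp

PvuII sites (CAGCTG) start at positions 3, 106, 121, 137.
PvuII cuts after base 3 of each site, so after positions 5, 108, 123, 139.
NotI sites (GCGGCCGC) start at positions 64, 160.
NotI cuts after base 2 of each site, so after positions 65, 161.
Combined cut positions: 5, 65, 108, 123, 139, 161.
Circular molecule, 6 cuts → 6 fragments:
  6–65 → 60 bp
  66–108 → 43 bp
  109–123 → 15 bp
  124–139 → 16 bp
  140–161 → 22 bp
  162–182 then 1–5 → 21 + 5 = 26 bp
Sorted largest to smallest: 60, 43, 26, 22, 16, 15 bp.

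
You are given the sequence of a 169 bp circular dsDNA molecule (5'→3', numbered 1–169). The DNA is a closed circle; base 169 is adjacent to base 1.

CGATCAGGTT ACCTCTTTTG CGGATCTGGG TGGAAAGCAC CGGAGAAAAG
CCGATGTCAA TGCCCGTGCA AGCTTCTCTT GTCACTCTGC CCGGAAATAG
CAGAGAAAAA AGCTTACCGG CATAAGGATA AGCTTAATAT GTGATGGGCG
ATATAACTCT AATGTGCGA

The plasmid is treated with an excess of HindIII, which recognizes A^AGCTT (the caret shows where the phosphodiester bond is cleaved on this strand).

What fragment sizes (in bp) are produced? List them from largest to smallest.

109, 40, 20 bp

HindIII sites (AAGCTT) start at positions 70, 110, 130.
HindIII cuts after the first base of each site, so after positions 70, 110, 130.
Circular molecule, 3 cuts → 3 fragments:
  71–110 → 40 bp
  111–130 → 20 bp
  131–169 then 1–70 → 39 + 70 = 109 bp
Sorted largest to smallest: 109, 40, 20 bp.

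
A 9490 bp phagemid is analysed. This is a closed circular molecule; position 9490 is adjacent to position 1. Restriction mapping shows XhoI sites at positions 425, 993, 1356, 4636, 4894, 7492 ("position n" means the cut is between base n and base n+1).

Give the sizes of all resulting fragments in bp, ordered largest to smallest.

3280, 2598, 2423, 568, 363, 258 bp

Circular molecule, 6 cuts → 6 fragments:
  993 − 425 = 568 bp
  1356 − 993 = 363 bp
  4636 − 1356 = 3280 bp
  4894 − 4636 = 258 bp
  7492 − 4894 = 2598 bp
  wrap: 9490 − 7492 + 425 = 2423 bp
Sorted largest to smallest: 3280, 2598, 2423, 568, 363, 258 bp.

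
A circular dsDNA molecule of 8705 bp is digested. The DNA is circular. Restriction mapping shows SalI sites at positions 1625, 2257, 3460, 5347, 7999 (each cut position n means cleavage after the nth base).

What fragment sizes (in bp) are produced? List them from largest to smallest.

Circular molecule, 5 cuts → 5 fragments:
  2257 − 1625 = 632 bp
  3460 − 2257 = 1203 bp
  5347 − 3460 = 1887 bp
  7999 − 5347 = 2652 bp
  wrap: 8705 − 7999 + 1625 = 2331 bp
Sorted largest to smallest: 2652, 2331, 1887, 1203, 632 bp.

2652, 2331, 1887, 1203, 632 bp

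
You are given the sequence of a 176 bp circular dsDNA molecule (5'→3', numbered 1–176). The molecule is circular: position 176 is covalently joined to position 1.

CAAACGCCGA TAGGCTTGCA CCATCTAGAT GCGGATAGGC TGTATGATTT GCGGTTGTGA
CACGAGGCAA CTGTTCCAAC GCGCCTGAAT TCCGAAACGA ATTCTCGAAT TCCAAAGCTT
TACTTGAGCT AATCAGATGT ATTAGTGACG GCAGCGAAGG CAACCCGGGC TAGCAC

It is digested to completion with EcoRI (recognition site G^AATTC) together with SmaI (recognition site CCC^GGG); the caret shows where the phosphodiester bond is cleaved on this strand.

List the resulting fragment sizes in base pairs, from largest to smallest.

97, 59, 12, 8 bp

EcoRI sites (GAATTC) start at positions 87, 99, 107.
EcoRI cuts after the first base of each site, so after positions 87, 99, 107.
The SmaI site (CCCGGG) starts at position 164.
SmaI cuts after base 3 of each site, so after position 166.
Combined cut positions: 87, 99, 107, 166.
Circular molecule, 4 cuts → 4 fragments:
  88–99 → 12 bp
  100–107 → 8 bp
  108–166 → 59 bp
  167–176 then 1–87 → 10 + 87 = 97 bp
Sorted largest to smallest: 97, 59, 12, 8 bp.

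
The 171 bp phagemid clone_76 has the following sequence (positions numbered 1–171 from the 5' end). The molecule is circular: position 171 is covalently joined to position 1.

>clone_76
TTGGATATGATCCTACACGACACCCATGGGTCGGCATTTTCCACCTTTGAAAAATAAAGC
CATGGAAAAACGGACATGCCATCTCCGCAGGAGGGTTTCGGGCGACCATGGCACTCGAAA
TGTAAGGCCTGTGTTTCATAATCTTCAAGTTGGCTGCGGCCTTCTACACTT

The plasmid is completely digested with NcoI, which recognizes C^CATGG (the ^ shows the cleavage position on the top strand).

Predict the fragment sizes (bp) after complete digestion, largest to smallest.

NcoI sites (CCATGG) start at positions 24, 60, 106.
NcoI cuts after the first base of each site, so after positions 24, 60, 106.
Circular molecule, 3 cuts → 3 fragments:
  25–60 → 36 bp
  61–106 → 46 bp
  107–171 then 1–24 → 65 + 24 = 89 bp
Sorted largest to smallest: 89, 46, 36 bp.

89, 46, 36 bp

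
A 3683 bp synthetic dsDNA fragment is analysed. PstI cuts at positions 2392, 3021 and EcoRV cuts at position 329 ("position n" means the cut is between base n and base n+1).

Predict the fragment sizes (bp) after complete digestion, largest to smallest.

Combined cut positions (sorted): 329, 2392, 3021.
Linear molecule, 3 cuts → 4 fragments:
  329 − 0 = 329 bp
  2392 − 329 = 2063 bp
  3021 − 2392 = 629 bp
  3683 − 3021 = 662 bp
Sorted largest to smallest: 2063, 662, 629, 329 bp.

2063, 662, 629, 329 bp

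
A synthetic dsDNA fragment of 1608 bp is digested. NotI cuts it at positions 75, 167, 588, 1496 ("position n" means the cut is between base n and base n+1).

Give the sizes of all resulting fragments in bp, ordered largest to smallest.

908, 421, 112, 92, 75 bp

Linear molecule, 4 cuts → 5 fragments:
  75 − 0 = 75 bp
  167 − 75 = 92 bp
  588 − 167 = 421 bp
  1496 − 588 = 908 bp
  1608 − 1496 = 112 bp
Sorted largest to smallest: 908, 421, 112, 92, 75 bp.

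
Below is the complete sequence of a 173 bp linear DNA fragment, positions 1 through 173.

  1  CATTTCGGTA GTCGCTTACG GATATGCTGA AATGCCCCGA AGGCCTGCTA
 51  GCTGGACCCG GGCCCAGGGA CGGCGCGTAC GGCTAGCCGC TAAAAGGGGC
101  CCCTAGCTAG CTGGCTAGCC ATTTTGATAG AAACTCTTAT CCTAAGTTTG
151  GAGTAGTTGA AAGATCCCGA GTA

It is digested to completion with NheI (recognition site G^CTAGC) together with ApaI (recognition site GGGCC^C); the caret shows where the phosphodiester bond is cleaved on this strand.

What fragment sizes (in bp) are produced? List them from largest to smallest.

NheI sites (GCTAGC) start at positions 47, 82, 106, 114.
NheI cuts after the first base of each site, so after positions 47, 82, 106, 114.
ApaI sites (GGGCCC) start at positions 60, 97.
ApaI cuts after base 5 of each site (before the last base), so after positions 64, 101.
Combined cut positions: 47, 64, 82, 101, 106, 114.
Linear molecule, 6 cuts → 7 fragments:
  1–47 → 47 bp
  48–64 → 17 bp
  65–82 → 18 bp
  83–101 → 19 bp
  102–106 → 5 bp
  107–114 → 8 bp
  115–173 → 59 bp
Sorted largest to smallest: 59, 47, 19, 18, 17, 8, 5 bp.

59, 47, 19, 18, 17, 8, 5 bp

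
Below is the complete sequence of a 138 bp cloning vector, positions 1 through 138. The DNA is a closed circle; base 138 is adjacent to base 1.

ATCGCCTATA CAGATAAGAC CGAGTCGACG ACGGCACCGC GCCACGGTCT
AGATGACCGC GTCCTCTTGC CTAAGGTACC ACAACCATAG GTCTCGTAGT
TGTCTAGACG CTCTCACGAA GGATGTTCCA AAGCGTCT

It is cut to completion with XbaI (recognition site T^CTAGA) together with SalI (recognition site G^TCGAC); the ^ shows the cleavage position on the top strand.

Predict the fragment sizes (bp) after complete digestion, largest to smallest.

XbaI sites (TCTAGA) start at positions 48, 103.
XbaI cuts after the first base of each site, so after positions 48, 103.
The SalI site (GTCGAC) starts at position 24.
SalI cuts after the first base of each site, so after position 24.
Combined cut positions: 24, 48, 103.
Circular molecule, 3 cuts → 3 fragments:
  25–48 → 24 bp
  49–103 → 55 bp
  104–138 then 1–24 → 35 + 24 = 59 bp
Sorted largest to smallest: 59, 55, 24 bp.

59, 55, 24 bp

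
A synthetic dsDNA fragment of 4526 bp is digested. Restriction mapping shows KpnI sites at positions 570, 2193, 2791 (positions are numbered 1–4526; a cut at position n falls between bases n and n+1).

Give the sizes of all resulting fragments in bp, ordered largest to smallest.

1735, 1623, 598, 570 bp

Linear molecule, 3 cuts → 4 fragments:
  570 − 0 = 570 bp
  2193 − 570 = 1623 bp
  2791 − 2193 = 598 bp
  4526 − 2791 = 1735 bp
Sorted largest to smallest: 1735, 1623, 598, 570 bp.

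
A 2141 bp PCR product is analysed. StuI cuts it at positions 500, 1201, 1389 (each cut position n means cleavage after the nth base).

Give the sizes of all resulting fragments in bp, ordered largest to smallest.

Linear molecule, 3 cuts → 4 fragments:
  500 − 0 = 500 bp
  1201 − 500 = 701 bp
  1389 − 1201 = 188 bp
  2141 − 1389 = 752 bp
Sorted largest to smallest: 752, 701, 500, 188 bp.

752, 701, 500, 188 bp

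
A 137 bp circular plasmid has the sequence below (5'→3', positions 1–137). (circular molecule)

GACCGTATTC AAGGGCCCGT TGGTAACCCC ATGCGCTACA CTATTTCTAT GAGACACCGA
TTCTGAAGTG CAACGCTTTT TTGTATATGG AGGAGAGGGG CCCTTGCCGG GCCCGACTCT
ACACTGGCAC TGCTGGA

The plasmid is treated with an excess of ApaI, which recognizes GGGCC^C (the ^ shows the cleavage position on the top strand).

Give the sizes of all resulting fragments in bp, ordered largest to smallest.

ApaI sites (GGGCCC) start at positions 13, 98, 109.
ApaI cuts after base 5 of each site (before the last base), so after positions 17, 102, 113.
Circular molecule, 3 cuts → 3 fragments:
  18–102 → 85 bp
  103–113 → 11 bp
  114–137 then 1–17 → 24 + 17 = 41 bp
Sorted largest to smallest: 85, 41, 11 bp.

85, 41, 11 bp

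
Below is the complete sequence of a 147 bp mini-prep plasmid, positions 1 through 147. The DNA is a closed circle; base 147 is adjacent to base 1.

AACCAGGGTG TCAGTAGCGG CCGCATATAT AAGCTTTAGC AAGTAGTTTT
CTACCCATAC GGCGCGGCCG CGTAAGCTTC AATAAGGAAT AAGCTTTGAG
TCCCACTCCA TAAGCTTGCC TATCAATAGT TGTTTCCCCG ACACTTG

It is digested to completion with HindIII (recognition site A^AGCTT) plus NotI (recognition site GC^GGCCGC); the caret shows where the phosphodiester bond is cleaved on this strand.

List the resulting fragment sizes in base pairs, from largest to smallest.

53, 34, 21, 17, 13, 9 bp

HindIII sites (AAGCTT) start at positions 31, 74, 91, 112.
HindIII cuts after the first base of each site, so after positions 31, 74, 91, 112.
NotI sites (GCGGCCGC) start at positions 17, 64.
NotI cuts after base 2 of each site, so after positions 18, 65.
Combined cut positions: 18, 31, 65, 74, 91, 112.
Circular molecule, 6 cuts → 6 fragments:
  19–31 → 13 bp
  32–65 → 34 bp
  66–74 → 9 bp
  75–91 → 17 bp
  92–112 → 21 bp
  113–147 then 1–18 → 35 + 18 = 53 bp
Sorted largest to smallest: 53, 34, 21, 17, 13, 9 bp.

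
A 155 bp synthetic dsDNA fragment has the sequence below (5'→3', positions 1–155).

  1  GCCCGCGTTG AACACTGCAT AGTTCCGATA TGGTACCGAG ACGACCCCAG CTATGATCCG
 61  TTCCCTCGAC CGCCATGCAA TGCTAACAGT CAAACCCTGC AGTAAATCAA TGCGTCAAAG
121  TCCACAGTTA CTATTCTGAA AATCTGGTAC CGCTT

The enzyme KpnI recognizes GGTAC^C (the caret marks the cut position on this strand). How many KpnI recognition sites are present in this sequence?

2

GGTACC occurs starting at positions 32, 146.
KpnI cuts at 2 sites.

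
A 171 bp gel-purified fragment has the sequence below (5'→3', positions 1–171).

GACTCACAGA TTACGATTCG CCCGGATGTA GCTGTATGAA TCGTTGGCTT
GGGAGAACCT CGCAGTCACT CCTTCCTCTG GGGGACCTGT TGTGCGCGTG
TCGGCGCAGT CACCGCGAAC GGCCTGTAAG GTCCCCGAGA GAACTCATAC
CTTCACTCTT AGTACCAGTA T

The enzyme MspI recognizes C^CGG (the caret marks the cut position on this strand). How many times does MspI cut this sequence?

CCGG occurs starting at position 22.
MspI cuts at 1 site.

1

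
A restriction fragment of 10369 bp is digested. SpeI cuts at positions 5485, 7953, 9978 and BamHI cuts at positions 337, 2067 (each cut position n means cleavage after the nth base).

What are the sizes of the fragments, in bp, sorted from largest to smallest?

3418, 2468, 2025, 1730, 391, 337 bp

Combined cut positions (sorted): 337, 2067, 5485, 7953, 9978.
Linear molecule, 5 cuts → 6 fragments:
  337 − 0 = 337 bp
  2067 − 337 = 1730 bp
  5485 − 2067 = 3418 bp
  7953 − 5485 = 2468 bp
  9978 − 7953 = 2025 bp
  10369 − 9978 = 391 bp
Sorted largest to smallest: 3418, 2468, 2025, 1730, 391, 337 bp.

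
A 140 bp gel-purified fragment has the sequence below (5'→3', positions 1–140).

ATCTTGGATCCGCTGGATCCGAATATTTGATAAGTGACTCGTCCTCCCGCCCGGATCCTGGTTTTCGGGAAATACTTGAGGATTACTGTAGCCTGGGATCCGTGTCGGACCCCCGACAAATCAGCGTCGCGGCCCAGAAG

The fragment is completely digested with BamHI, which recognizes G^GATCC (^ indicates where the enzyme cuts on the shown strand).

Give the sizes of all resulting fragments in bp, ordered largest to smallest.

44, 43, 38, 9, 6 bp

BamHI sites (GGATCC) start at positions 6, 15, 53, 96.
BamHI cuts after the first base of each site, so after positions 6, 15, 53, 96.
Linear molecule, 4 cuts → 5 fragments:
  1–6 → 6 bp
  7–15 → 9 bp
  16–53 → 38 bp
  54–96 → 43 bp
  97–140 → 44 bp
Sorted largest to smallest: 44, 43, 38, 9, 6 bp.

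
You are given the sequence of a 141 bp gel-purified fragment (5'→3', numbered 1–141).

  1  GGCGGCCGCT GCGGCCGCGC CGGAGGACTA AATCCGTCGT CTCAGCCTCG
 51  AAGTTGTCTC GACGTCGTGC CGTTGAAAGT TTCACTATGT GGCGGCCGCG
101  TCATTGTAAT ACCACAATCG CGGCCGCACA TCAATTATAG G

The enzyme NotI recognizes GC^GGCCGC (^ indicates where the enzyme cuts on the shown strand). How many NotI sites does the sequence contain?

GCGGCCGC occurs starting at positions 2, 11, 92, 120.
NotI cuts at 4 sites.

4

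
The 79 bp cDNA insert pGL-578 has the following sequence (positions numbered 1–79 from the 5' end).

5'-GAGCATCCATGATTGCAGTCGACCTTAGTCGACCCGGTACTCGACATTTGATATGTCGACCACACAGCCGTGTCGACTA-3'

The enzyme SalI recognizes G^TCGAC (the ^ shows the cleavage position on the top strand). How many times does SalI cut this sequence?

4

GTCGAC occurs starting at positions 18, 28, 55, 72.
SalI cuts at 4 sites.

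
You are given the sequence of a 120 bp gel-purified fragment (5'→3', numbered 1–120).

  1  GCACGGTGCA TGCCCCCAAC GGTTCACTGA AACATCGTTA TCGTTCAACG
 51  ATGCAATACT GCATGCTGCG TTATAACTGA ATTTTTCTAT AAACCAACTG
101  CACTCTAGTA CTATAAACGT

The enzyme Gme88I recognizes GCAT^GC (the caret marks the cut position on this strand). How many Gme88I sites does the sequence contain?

2

GCATGC occurs starting at positions 8, 61.
Gme88I cuts at 2 sites.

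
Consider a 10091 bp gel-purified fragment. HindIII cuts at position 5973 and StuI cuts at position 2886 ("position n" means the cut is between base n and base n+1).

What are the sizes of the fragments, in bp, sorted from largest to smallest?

Combined cut positions (sorted): 2886, 5973.
Linear molecule, 2 cuts → 3 fragments:
  2886 − 0 = 2886 bp
  5973 − 2886 = 3087 bp
  10091 − 5973 = 4118 bp
Sorted largest to smallest: 4118, 3087, 2886 bp.

4118, 3087, 2886 bp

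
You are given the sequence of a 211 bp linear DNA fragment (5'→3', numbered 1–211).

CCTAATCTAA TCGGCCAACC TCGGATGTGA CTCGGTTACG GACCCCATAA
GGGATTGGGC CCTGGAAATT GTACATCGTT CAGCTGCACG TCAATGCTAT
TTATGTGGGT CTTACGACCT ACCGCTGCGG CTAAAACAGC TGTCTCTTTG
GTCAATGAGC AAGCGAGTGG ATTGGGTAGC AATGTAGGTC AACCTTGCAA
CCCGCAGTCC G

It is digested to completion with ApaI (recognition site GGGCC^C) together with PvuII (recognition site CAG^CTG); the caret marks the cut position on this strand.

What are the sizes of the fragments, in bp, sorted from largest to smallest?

The ApaI site (GGGCCC) starts at position 57.
ApaI cuts after base 5 of each site (before the last base), so after position 61.
PvuII sites (CAGCTG) start at positions 81, 137.
PvuII cuts after base 3 of each site, so after positions 83, 139.
Combined cut positions: 61, 83, 139.
Linear molecule, 3 cuts → 4 fragments:
  1–61 → 61 bp
  62–83 → 22 bp
  84–139 → 56 bp
  140–211 → 72 bp
Sorted largest to smallest: 72, 61, 56, 22 bp.

72, 61, 56, 22 bp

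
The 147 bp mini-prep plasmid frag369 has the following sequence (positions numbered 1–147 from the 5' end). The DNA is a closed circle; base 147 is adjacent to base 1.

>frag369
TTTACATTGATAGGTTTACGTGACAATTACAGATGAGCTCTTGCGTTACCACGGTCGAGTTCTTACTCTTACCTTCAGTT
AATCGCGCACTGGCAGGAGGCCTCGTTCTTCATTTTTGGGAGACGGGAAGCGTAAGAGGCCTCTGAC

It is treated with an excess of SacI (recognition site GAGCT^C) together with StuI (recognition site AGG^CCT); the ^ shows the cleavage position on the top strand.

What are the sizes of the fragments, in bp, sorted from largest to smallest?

61, 47, 39 bp

The SacI site (GAGCTC) starts at position 35.
SacI cuts after base 5 of each site (before the last base), so after position 39.
StuI sites (AGGCCT) start at positions 98, 137.
StuI cuts after base 3 of each site, so after positions 100, 139.
Combined cut positions: 39, 100, 139.
Circular molecule, 3 cuts → 3 fragments:
  40–100 → 61 bp
  101–139 → 39 bp
  140–147 then 1–39 → 8 + 39 = 47 bp
Sorted largest to smallest: 61, 47, 39 bp.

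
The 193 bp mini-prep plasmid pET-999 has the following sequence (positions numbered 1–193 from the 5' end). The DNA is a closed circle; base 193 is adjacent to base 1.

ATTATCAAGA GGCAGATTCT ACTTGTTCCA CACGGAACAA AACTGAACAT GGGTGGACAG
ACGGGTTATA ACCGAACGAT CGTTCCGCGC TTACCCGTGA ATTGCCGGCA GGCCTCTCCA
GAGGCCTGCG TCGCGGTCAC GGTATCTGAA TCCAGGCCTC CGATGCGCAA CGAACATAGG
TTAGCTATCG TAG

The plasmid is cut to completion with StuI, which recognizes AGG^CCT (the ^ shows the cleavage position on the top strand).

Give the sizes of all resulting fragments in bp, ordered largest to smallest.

StuI sites (AGGCCT) start at positions 110, 122, 154.
StuI cuts after base 3 of each site, so after positions 112, 124, 156.
Circular molecule, 3 cuts → 3 fragments:
  113–124 → 12 bp
  125–156 → 32 bp
  157–193 then 1–112 → 37 + 112 = 149 bp
Sorted largest to smallest: 149, 32, 12 bp.

149, 32, 12 bp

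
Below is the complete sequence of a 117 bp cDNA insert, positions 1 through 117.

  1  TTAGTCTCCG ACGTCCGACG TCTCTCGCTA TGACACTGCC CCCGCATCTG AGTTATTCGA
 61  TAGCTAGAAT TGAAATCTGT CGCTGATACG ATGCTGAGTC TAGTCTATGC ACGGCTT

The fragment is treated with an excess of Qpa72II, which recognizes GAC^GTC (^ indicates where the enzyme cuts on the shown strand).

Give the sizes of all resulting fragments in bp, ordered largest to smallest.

98, 12, 7 bp

Qpa72II sites (GACGTC) start at positions 10, 17.
Qpa72II cuts after base 3 of each site, so after positions 12, 19.
Linear molecule, 2 cuts → 3 fragments:
  1–12 → 12 bp
  13–19 → 7 bp
  20–117 → 98 bp
Sorted largest to smallest: 98, 12, 7 bp.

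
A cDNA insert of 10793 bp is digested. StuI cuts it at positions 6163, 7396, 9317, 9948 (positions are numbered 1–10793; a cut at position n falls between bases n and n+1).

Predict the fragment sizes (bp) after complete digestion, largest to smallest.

6163, 1921, 1233, 845, 631 bp

Linear molecule, 4 cuts → 5 fragments:
  6163 − 0 = 6163 bp
  7396 − 6163 = 1233 bp
  9317 − 7396 = 1921 bp
  9948 − 9317 = 631 bp
  10793 − 9948 = 845 bp
Sorted largest to smallest: 6163, 1921, 1233, 845, 631 bp.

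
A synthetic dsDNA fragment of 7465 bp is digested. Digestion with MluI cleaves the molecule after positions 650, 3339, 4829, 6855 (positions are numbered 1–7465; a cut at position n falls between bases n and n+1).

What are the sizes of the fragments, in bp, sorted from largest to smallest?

Linear molecule, 4 cuts → 5 fragments:
  650 − 0 = 650 bp
  3339 − 650 = 2689 bp
  4829 − 3339 = 1490 bp
  6855 − 4829 = 2026 bp
  7465 − 6855 = 610 bp
Sorted largest to smallest: 2689, 2026, 1490, 650, 610 bp.

2689, 2026, 1490, 650, 610 bp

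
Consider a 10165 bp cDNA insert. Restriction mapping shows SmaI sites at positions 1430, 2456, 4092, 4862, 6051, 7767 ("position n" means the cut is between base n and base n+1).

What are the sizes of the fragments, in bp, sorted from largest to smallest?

2398, 1716, 1636, 1430, 1189, 1026, 770 bp

Linear molecule, 6 cuts → 7 fragments:
  1430 − 0 = 1430 bp
  2456 − 1430 = 1026 bp
  4092 − 2456 = 1636 bp
  4862 − 4092 = 770 bp
  6051 − 4862 = 1189 bp
  7767 − 6051 = 1716 bp
  10165 − 7767 = 2398 bp
Sorted largest to smallest: 2398, 1716, 1636, 1430, 1189, 1026, 770 bp.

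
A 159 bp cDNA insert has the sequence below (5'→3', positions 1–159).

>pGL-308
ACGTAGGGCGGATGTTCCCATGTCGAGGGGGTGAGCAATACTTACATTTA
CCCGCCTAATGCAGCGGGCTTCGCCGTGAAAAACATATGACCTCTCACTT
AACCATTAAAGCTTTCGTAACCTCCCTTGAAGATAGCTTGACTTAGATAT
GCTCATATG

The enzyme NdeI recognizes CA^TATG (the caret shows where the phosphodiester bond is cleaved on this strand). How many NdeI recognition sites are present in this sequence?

2

CATATG occurs starting at positions 84, 154.
NdeI cuts at 2 sites.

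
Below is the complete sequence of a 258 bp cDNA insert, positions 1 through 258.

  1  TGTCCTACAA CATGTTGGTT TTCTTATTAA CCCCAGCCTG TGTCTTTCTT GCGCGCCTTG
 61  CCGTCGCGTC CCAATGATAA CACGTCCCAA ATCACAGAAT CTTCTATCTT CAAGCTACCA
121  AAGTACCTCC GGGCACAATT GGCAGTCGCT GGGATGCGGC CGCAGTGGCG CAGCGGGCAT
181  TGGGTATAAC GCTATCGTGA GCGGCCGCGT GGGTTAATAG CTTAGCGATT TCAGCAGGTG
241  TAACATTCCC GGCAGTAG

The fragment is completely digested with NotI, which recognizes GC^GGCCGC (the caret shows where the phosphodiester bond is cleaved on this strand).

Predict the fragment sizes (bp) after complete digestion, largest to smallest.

NotI sites (GCGGCCGC) start at positions 156, 201.
NotI cuts after base 2 of each site, so after positions 157, 202.
Linear molecule, 2 cuts → 3 fragments:
  1–157 → 157 bp
  158–202 → 45 bp
  203–258 → 56 bp
Sorted largest to smallest: 157, 56, 45 bp.

157, 56, 45 bp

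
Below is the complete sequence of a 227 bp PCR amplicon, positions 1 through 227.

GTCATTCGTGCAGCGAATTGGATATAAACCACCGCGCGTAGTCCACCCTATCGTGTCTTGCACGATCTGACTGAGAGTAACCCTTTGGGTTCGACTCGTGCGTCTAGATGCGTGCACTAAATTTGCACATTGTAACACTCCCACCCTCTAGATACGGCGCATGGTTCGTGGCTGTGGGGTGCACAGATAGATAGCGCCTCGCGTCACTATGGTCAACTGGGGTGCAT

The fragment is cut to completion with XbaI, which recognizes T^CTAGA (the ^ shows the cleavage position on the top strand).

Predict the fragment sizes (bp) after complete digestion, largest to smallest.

XbaI sites (TCTAGA) start at positions 103, 147.
XbaI cuts after the first base of each site, so after positions 103, 147.
Linear molecule, 2 cuts → 3 fragments:
  1–103 → 103 bp
  104–147 → 44 bp
  148–227 → 80 bp
Sorted largest to smallest: 103, 80, 44 bp.

103, 80, 44 bp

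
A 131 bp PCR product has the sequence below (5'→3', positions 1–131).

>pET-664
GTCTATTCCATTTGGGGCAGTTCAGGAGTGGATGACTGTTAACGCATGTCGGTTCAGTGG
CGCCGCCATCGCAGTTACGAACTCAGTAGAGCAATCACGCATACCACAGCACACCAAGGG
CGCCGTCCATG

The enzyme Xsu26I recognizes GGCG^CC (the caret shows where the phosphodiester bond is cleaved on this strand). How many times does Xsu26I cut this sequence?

2

GGCGCC occurs starting at positions 59, 119.
Xsu26I cuts at 2 sites.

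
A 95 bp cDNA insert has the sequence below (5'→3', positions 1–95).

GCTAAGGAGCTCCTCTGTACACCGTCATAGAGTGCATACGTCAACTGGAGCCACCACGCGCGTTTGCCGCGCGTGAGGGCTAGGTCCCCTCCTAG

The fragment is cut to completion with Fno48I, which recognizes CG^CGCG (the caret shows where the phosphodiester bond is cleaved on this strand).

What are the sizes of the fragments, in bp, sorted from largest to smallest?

58, 26, 11 bp

Fno48I sites (CGCGCG) start at positions 57, 68.
Fno48I cuts after base 2 of each site, so after positions 58, 69.
Linear molecule, 2 cuts → 3 fragments:
  1–58 → 58 bp
  59–69 → 11 bp
  70–95 → 26 bp
Sorted largest to smallest: 58, 26, 11 bp.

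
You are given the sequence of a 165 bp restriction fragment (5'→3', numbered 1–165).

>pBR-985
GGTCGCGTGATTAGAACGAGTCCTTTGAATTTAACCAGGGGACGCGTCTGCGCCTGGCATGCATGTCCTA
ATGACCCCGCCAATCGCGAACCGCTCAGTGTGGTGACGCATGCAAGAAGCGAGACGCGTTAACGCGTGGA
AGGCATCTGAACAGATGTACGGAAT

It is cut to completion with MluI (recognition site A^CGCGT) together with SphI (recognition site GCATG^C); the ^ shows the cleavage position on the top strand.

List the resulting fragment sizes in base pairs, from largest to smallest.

51, 42, 33, 19, 12, 8 bp

MluI sites (ACGCGT) start at positions 42, 124, 132.
MluI cuts after the first base of each site, so after positions 42, 124, 132.
SphI sites (GCATGC) start at positions 57, 108.
SphI cuts after base 5 of each site (before the last base), so after positions 61, 112.
Combined cut positions: 42, 61, 112, 124, 132.
Linear molecule, 5 cuts → 6 fragments:
  1–42 → 42 bp
  43–61 → 19 bp
  62–112 → 51 bp
  113–124 → 12 bp
  125–132 → 8 bp
  133–165 → 33 bp
Sorted largest to smallest: 51, 42, 33, 19, 12, 8 bp.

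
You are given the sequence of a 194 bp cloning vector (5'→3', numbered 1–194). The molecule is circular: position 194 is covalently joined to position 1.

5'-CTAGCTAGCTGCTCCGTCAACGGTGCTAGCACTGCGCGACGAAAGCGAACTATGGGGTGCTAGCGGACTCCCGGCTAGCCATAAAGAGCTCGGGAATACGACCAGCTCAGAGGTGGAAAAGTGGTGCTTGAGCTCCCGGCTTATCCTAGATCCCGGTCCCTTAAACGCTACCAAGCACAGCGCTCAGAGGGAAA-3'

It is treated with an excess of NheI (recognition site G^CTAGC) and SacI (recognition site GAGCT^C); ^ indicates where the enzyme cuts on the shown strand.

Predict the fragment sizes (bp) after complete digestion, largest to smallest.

64, 44, 34, 21, 16, 15 bp

NheI sites (GCTAGC) start at positions 4, 25, 59, 74.
NheI cuts after the first base of each site, so after positions 4, 25, 59, 74.
SacI sites (GAGCTC) start at positions 86, 130.
SacI cuts after base 5 of each site (before the last base), so after positions 90, 134.
Combined cut positions: 4, 25, 59, 74, 90, 134.
Circular molecule, 6 cuts → 6 fragments:
  5–25 → 21 bp
  26–59 → 34 bp
  60–74 → 15 bp
  75–90 → 16 bp
  91–134 → 44 bp
  135–194 then 1–4 → 60 + 4 = 64 bp
Sorted largest to smallest: 64, 44, 34, 21, 16, 15 bp.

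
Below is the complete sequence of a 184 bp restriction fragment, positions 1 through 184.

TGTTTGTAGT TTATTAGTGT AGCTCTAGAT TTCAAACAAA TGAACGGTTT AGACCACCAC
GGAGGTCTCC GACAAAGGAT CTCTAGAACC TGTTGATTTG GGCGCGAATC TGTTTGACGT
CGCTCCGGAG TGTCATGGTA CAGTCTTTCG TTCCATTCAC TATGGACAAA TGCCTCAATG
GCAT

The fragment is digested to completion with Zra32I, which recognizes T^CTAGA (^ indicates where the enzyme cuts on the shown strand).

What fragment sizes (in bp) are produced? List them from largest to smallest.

102, 58, 24 bp

Zra32I sites (TCTAGA) start at positions 24, 82.
Zra32I cuts after the first base of each site, so after positions 24, 82.
Linear molecule, 2 cuts → 3 fragments:
  1–24 → 24 bp
  25–82 → 58 bp
  83–184 → 102 bp
Sorted largest to smallest: 102, 58, 24 bp.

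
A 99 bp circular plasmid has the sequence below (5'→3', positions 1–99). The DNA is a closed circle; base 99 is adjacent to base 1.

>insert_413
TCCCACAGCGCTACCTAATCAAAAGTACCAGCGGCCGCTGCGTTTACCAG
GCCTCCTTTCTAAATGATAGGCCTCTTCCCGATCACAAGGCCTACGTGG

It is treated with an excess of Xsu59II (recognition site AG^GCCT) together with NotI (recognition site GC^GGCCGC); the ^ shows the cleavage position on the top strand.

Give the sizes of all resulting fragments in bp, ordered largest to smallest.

42, 20, 19, 18 bp

Xsu59II sites (AGGCCT) start at positions 49, 69, 88.
Xsu59II cuts after base 2 of each site, so after positions 50, 70, 89.
The NotI site (GCGGCCGC) starts at position 31.
NotI cuts after base 2 of each site, so after position 32.
Combined cut positions: 32, 50, 70, 89.
Circular molecule, 4 cuts → 4 fragments:
  33–50 → 18 bp
  51–70 → 20 bp
  71–89 → 19 bp
  90–99 then 1–32 → 10 + 32 = 42 bp
Sorted largest to smallest: 42, 20, 19, 18 bp.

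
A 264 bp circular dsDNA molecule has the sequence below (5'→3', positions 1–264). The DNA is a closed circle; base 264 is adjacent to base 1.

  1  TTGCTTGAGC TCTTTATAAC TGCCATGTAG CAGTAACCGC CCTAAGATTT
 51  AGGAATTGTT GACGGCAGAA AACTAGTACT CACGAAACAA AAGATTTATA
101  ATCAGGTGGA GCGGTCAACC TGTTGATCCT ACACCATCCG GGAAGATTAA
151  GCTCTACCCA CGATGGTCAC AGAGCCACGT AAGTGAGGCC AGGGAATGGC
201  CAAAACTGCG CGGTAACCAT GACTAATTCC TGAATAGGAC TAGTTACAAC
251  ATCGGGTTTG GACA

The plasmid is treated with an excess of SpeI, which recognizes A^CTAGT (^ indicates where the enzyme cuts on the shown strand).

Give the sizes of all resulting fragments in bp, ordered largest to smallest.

167, 97 bp

SpeI sites (ACTAGT) start at positions 72, 239.
SpeI cuts after the first base of each site, so after positions 72, 239.
Circular molecule, 2 cuts → 2 fragments:
  73–239 → 167 bp
  240–264 then 1–72 → 25 + 72 = 97 bp
Sorted largest to smallest: 167, 97 bp.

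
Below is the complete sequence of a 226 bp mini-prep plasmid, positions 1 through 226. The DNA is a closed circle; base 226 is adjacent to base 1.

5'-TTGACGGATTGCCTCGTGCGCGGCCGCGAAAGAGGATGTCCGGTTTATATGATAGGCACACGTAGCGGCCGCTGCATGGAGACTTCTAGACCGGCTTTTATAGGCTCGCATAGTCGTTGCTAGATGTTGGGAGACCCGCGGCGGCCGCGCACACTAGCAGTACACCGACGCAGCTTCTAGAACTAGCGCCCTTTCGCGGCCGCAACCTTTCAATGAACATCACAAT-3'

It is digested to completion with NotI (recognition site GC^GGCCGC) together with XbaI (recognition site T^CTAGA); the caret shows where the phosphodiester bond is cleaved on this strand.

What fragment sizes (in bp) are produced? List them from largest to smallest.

NotI sites (GCGGCCGC) start at positions 20, 65, 141, 196.
NotI cuts after base 2 of each site, so after positions 21, 66, 142, 197.
XbaI sites (TCTAGA) start at positions 85, 176.
XbaI cuts after the first base of each site, so after positions 85, 176.
Combined cut positions: 21, 66, 85, 142, 176, 197.
Circular molecule, 6 cuts → 6 fragments:
  22–66 → 45 bp
  67–85 → 19 bp
  86–142 → 57 bp
  143–176 → 34 bp
  177–197 → 21 bp
  198–226 then 1–21 → 29 + 21 = 50 bp
Sorted largest to smallest: 57, 50, 45, 34, 21, 19 bp.

57, 50, 45, 34, 21, 19 bp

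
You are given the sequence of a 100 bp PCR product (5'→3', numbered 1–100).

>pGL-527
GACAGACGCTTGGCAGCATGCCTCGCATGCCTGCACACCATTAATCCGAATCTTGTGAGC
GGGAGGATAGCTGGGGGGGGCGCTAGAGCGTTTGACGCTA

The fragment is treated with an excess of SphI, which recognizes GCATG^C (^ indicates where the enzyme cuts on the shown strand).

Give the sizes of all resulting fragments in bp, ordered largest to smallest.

71, 20, 9 bp

SphI sites (GCATGC) start at positions 16, 25.
SphI cuts after base 5 of each site (before the last base), so after positions 20, 29.
Linear molecule, 2 cuts → 3 fragments:
  1–20 → 20 bp
  21–29 → 9 bp
  30–100 → 71 bp
Sorted largest to smallest: 71, 20, 9 bp.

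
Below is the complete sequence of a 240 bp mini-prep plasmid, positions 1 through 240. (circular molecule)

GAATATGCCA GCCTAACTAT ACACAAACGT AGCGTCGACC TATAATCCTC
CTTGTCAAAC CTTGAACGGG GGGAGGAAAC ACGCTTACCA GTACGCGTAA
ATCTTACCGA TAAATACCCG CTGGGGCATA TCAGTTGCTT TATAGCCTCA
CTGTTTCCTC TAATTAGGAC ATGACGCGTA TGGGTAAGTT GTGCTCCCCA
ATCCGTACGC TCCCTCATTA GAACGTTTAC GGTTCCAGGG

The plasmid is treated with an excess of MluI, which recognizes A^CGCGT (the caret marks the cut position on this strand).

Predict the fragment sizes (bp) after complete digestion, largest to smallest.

MluI sites (ACGCGT) start at positions 93, 174.
MluI cuts after the first base of each site, so after positions 93, 174.
Circular molecule, 2 cuts → 2 fragments:
  94–174 → 81 bp
  175–240 then 1–93 → 66 + 93 = 159 bp
Sorted largest to smallest: 159, 81 bp.

159, 81 bp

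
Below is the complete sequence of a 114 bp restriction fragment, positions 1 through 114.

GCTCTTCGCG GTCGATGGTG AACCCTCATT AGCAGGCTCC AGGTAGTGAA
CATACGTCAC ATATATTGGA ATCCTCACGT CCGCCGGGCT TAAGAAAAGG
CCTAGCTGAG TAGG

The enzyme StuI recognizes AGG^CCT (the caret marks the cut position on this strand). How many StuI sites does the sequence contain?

1

AGGCCT occurs starting at position 98.
StuI cuts at 1 site.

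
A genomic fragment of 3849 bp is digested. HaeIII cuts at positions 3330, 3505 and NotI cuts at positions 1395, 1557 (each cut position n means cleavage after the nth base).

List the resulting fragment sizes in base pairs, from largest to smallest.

Combined cut positions (sorted): 1395, 1557, 3330, 3505.
Linear molecule, 4 cuts → 5 fragments:
  1395 − 0 = 1395 bp
  1557 − 1395 = 162 bp
  3330 − 1557 = 1773 bp
  3505 − 3330 = 175 bp
  3849 − 3505 = 344 bp
Sorted largest to smallest: 1773, 1395, 344, 175, 162 bp.

1773, 1395, 344, 175, 162 bp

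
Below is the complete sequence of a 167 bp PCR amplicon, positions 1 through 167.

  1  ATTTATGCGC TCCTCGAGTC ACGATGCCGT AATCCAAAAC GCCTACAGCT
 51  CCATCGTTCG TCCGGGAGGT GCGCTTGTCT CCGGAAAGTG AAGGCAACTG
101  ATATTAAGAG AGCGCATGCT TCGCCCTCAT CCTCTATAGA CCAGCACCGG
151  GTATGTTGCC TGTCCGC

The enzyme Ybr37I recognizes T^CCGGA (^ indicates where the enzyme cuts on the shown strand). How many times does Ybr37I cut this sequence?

1

TCCGGA occurs starting at position 80.
Ybr37I cuts at 1 site.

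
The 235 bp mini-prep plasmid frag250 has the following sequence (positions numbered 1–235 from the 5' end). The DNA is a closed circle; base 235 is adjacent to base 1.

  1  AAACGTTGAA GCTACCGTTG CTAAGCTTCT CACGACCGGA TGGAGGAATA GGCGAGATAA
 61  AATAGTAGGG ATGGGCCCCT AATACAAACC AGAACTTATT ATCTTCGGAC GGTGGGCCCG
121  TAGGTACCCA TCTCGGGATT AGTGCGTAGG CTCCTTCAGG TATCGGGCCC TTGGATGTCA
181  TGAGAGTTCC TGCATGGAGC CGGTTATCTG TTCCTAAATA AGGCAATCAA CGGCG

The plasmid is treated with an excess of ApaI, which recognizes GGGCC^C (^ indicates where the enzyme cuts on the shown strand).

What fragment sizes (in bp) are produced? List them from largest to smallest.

143, 51, 41 bp

ApaI sites (GGGCCC) start at positions 73, 114, 165.
ApaI cuts after base 5 of each site (before the last base), so after positions 77, 118, 169.
Circular molecule, 3 cuts → 3 fragments:
  78–118 → 41 bp
  119–169 → 51 bp
  170–235 then 1–77 → 66 + 77 = 143 bp
Sorted largest to smallest: 143, 51, 41 bp.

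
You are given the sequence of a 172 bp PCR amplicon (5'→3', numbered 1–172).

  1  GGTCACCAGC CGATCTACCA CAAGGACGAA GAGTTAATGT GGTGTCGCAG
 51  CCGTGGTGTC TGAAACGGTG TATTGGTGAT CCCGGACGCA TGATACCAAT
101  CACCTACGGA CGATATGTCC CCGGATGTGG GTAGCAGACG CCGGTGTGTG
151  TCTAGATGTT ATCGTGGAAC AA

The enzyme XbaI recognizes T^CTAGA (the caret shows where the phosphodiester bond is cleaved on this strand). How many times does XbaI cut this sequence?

1

TCTAGA occurs starting at position 151.
XbaI cuts at 1 site.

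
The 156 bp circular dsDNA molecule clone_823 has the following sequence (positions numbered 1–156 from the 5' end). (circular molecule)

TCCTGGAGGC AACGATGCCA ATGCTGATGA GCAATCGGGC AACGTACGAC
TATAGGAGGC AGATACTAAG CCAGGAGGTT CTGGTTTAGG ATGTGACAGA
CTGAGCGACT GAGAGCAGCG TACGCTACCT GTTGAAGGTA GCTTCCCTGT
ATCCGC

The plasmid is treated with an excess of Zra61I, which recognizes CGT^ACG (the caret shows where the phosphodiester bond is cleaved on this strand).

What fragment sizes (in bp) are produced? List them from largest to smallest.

Zra61I sites (CGTACG) start at positions 43, 119.
Zra61I cuts after base 3 of each site, so after positions 45, 121.
Circular molecule, 2 cuts → 2 fragments:
  46–121 → 76 bp
  122–156 then 1–45 → 35 + 45 = 80 bp
Sorted largest to smallest: 80, 76 bp.

80, 76 bp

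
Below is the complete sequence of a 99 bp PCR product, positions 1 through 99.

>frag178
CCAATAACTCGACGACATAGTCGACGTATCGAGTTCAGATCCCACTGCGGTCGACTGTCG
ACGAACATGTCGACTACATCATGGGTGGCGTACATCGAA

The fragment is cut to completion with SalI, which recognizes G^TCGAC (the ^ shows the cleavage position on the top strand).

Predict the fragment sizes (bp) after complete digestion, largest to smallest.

SalI sites (GTCGAC) start at positions 20, 50, 57, 69.
SalI cuts after the first base of each site, so after positions 20, 50, 57, 69.
Linear molecule, 4 cuts → 5 fragments:
  1–20 → 20 bp
  21–50 → 30 bp
  51–57 → 7 bp
  58–69 → 12 bp
  70–99 → 30 bp
Sorted largest to smallest: 30, 30, 20, 12, 7 bp.

30, 30, 20, 12, 7 bp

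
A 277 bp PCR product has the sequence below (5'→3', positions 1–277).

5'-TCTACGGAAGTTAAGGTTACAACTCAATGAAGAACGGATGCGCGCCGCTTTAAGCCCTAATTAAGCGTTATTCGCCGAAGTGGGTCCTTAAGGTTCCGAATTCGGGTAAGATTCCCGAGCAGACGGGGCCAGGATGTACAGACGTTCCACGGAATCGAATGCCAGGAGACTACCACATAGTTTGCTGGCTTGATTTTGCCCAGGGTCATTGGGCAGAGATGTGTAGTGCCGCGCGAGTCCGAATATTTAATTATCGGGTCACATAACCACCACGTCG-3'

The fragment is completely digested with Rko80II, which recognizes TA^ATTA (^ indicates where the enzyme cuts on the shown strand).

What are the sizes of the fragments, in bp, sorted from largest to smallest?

Rko80II sites (TAATTA) start at positions 58, 248.
Rko80II cuts after base 2 of each site, so after positions 59, 249.
Linear molecule, 2 cuts → 3 fragments:
  1–59 → 59 bp
  60–249 → 190 bp
  250–277 → 28 bp
Sorted largest to smallest: 190, 59, 28 bp.

190, 59, 28 bp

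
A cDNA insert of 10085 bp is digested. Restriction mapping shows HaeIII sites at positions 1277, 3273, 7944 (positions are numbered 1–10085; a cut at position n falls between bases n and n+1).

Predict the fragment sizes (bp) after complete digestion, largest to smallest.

4671, 2141, 1996, 1277 bp

Linear molecule, 3 cuts → 4 fragments:
  1277 − 0 = 1277 bp
  3273 − 1277 = 1996 bp
  7944 − 3273 = 4671 bp
  10085 − 7944 = 2141 bp
Sorted largest to smallest: 4671, 2141, 1996, 1277 bp.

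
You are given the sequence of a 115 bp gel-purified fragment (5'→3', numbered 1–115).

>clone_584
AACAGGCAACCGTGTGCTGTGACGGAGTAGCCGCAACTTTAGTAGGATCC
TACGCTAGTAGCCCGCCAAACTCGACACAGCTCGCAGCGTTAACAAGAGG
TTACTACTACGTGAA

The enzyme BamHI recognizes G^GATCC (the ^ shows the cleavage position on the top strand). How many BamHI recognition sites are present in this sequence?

1

GGATCC occurs starting at position 45.
BamHI cuts at 1 site.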